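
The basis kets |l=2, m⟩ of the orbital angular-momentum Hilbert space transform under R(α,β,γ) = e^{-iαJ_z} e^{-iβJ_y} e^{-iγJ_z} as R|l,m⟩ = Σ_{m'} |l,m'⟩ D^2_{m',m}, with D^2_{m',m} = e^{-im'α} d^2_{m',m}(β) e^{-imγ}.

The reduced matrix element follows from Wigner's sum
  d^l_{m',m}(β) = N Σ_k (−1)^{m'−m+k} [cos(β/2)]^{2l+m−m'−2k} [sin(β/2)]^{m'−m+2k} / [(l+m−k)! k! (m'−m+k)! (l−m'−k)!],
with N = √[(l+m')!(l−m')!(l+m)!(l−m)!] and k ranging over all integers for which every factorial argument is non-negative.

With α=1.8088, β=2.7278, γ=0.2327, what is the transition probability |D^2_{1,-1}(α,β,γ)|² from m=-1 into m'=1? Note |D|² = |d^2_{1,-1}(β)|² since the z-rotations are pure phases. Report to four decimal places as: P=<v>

P=0.6338

D^2_{1,-1}(1.8088,2.7278,0.2327) = e^{-i·1·1.8088}·d^2_{1,-1}(2.7278)·e^{-i·-1·0.2327}. Compute d first:
c=cos(2.7278/2)=0.205423, s=sin(2.7278/2)=0.978673; N=√[6·1·1·6]=6.000000
The bounds max(0,m−m')=0 and min(l+m,l−m')=1 give 2 terms
  k=0: (−1)^2·6.0000/(2)·0.2054^2·0.9787^2 = +0.121254
  k=1: (−1)^3·6.0000/(6)·0.2054^0·0.9787^4 = -0.917383
d^2_{1,-1}(2.7278) = +0.121254 -0.917383 = -0.796129
|D^2_{1,-1}|² = |d^2_{1,-1}(β)|² = (-0.796129)² = 0.633821 (the z-rotation phases have unit modulus)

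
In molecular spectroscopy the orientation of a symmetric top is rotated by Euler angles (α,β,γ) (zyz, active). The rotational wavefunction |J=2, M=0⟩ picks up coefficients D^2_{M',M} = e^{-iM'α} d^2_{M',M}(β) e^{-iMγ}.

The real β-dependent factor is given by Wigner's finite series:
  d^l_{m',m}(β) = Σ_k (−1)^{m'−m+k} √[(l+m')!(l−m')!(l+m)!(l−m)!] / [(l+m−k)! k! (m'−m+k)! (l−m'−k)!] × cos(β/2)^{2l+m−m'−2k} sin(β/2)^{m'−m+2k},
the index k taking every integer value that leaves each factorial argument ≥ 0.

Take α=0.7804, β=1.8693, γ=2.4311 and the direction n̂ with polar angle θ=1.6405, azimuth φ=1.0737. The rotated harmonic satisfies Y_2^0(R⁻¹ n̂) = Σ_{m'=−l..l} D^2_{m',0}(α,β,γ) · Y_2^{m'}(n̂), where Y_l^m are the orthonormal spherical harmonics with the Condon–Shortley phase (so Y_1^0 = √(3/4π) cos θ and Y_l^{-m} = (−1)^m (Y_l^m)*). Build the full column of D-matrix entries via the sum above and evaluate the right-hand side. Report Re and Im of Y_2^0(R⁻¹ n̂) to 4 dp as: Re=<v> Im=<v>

Need the full column D^2_{m',0} for m'=−2..2 at α=0.7804, β=1.8693, γ=2.4311.
cos(β/2)=0.594100, sin(β/2)=0.804391
d^2_{-2,0}: single k=2 term ⇒ +0.559409;  D = +0.005592+0.559381i
d^2_{-1,0}: k∈[1..2] ⇒ +0.413163 -0.757421 = -0.344257;  D = -0.244640-0.242207i
d^2_{0,0}: k∈[0..2] ⇒ +0.124577 -0.913511 +0.418667 = -0.370266;  D = -0.370266+0.000000i
d^2_{1,0}: k∈[0..1] ⇒ -0.413163 +0.757421 = +0.344257;  D = +0.244640-0.242207i
d^2_{2,0}: single k=0 term ⇒ +0.559409;  D = +0.005592-0.559381i
Y_2^{m'}(θ=1.6405,φ=1.0737) and Σ D·Y over m':
  (+0.0056+0.5594i)·(-0.2096-0.3223i)  (-0.2446-0.2422i)·(-0.0256+0.0472i)  (-0.3703+0.0000i)·(-0.3108+0.0000i)  (+0.2446-0.2422i)·(+0.0256+0.0472i)  (+0.0056-0.5594i)·(-0.2096+0.3223i)
Y_2^0(R⁻¹ n̂) = +0.508635+0.000000i

Re=0.5086 Im=0.0000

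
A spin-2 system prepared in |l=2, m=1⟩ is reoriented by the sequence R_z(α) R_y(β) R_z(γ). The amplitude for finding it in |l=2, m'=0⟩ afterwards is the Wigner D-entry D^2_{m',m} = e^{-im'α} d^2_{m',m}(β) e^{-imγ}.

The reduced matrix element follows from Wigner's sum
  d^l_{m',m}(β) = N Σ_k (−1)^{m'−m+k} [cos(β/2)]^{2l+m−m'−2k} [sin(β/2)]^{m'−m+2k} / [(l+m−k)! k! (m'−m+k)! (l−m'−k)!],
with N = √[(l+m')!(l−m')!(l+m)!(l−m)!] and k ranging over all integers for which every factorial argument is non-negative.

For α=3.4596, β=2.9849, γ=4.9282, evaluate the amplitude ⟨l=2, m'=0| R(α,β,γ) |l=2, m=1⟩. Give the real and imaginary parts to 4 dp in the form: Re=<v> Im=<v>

Re=-0.0404 Im=-0.1844

First d^2_{0,1}(β=2.9849), then the phase factors e^{-i(0)α} and e^{-i(1)γ}:
With c≡cos(β/2)=0.078266 and s≡sin(β/2)=0.996932, N=[2·2·6·1]^{1/2}=4.898979
Admissible k: 1..2 (factorial args all ≥0)
  k=1: (−1)^0·4.8990/(2)·0.0783^3·0.9969^1 = +0.001171
  k=2: (−1)^1·4.8990/(2)·0.0783^1·0.9969^3 = -0.189953
d^2_{0,1}(2.9849) = +0.001171 -0.189953 = -0.188783
D = (+1.000000+0.000000i)·(-0.188783)·(+0.214140+0.976803i) = -0.040426-0.184403i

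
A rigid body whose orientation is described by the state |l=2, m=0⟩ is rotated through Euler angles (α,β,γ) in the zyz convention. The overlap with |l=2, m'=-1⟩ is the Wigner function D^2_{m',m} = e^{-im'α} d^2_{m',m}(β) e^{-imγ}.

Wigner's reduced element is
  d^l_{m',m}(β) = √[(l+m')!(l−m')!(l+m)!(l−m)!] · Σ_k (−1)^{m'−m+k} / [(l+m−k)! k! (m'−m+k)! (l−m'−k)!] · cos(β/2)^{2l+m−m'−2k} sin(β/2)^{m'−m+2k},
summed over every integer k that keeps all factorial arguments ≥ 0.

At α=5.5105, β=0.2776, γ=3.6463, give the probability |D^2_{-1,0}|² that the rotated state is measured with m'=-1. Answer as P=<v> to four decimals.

D^2_{-1,0}(5.5105,0.2776,3.6463) = e^{-i·-1·5.5105}·d^2_{-1,0}(0.2776)·e^{-i·0·3.6463}. Compute d first:
With c≡cos(β/2)=0.990383 and s≡sin(β/2)=0.138355, N=[1·6·2·2]^{1/2}=4.898979
The bounds max(0,m−m')=1 and min(l+m,l−m')=2 give 2 terms
  k=1: (−1)^0·4.8990/(2)·0.9904^3·0.1384^1 = +0.329214
  k=2: (−1)^1·4.8990/(2)·0.9904^1·0.1384^3 = -0.006425
d^2_{-1,0}(0.2776) = +0.329214 -0.006425 = +0.322790
|D^2_{-1,0}|² = |d^2_{-1,0}(β)|² = (+0.322790)² = 0.104193 (the z-rotation phases have unit modulus)

P=0.1042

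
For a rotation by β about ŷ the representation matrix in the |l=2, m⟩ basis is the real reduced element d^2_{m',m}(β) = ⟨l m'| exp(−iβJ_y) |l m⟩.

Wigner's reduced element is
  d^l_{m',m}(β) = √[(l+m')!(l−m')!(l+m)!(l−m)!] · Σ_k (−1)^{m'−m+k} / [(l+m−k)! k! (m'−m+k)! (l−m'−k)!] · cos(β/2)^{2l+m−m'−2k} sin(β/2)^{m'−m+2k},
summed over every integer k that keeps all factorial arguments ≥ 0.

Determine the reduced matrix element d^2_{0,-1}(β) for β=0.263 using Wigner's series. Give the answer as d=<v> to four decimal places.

d=-0.3075

d^2_{0,-1}(β=0.263) via Wigner's sum:
Half-angle: c=0.991366, s=0.131121. N=√(2·2·1·6)=4.898979
Admissible k: 0..1 (factorial args all ≥0)
  k=0: (−1)^1·4.8990/(2)·0.9914^3·0.1311^1 = -0.312933
  k=1: (−1)^2·4.8990/(2)·0.9914^1·0.1311^3 = +0.005474
d^2_{0,-1}(0.263) = -0.312933 +0.005474 = -0.307459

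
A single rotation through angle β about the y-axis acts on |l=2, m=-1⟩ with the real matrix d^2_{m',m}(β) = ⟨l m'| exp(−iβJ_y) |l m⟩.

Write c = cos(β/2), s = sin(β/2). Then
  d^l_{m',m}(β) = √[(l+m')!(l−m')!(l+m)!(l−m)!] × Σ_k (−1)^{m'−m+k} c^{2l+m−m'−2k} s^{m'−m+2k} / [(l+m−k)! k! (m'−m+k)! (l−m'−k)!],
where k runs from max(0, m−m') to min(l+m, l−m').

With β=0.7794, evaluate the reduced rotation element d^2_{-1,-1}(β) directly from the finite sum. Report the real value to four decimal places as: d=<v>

d=0.3617

d^2_{-1,-1}(β=0.7794) via Wigner's sum:
With c≡cos(β/2)=0.925023 and s≡sin(β/2)=0.379911, N=[1·6·1·6]^{1/2}=6.000000
The bounds max(0,m−m')=0 and min(l+m,l−m')=1 give 2 terms
  k=0: (−1)^0·6.0000/(6)·0.9250^4·0.3799^0 = +0.732167
  k=1: (−1)^1·6.0000/(2)·0.9250^2·0.3799^2 = -0.370501
d^2_{-1,-1}(0.7794) = +0.732167 -0.370501 = +0.361666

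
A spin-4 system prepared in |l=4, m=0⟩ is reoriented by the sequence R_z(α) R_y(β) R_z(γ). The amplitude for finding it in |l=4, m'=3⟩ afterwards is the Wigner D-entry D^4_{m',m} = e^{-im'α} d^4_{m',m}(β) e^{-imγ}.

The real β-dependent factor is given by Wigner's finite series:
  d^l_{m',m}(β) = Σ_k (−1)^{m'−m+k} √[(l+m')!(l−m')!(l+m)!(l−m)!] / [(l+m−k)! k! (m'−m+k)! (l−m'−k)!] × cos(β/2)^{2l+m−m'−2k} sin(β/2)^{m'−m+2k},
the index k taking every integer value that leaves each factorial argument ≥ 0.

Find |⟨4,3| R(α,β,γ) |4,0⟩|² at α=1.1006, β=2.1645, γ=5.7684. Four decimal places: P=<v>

First d^4_{3,0}(β=2.1645), then the phase factors e^{-i(3)α} and e^{-i(0)γ}:
With c≡cos(β/2)=0.469343 and s≡sin(β/2)=0.883016, N=[5040·1·24·24]^{1/2}=1703.830978
Admissible k: 0..1 (factorial args all ≥0)
  k=0: (−1)^3·1703.8310/(144)·0.4693^5·0.8830^3 = -0.185533
  k=1: (−1)^4·1703.8310/(144)·0.4693^3·0.8830^5 = +0.656716
d^4_{3,0}(2.1645) = -0.185533 +0.656716 = +0.471183
|D^4_{3,0}|² = |d^4_{3,0}(β)|² = (+0.471183)² = 0.222013 (the z-rotation phases have unit modulus)

P=0.2220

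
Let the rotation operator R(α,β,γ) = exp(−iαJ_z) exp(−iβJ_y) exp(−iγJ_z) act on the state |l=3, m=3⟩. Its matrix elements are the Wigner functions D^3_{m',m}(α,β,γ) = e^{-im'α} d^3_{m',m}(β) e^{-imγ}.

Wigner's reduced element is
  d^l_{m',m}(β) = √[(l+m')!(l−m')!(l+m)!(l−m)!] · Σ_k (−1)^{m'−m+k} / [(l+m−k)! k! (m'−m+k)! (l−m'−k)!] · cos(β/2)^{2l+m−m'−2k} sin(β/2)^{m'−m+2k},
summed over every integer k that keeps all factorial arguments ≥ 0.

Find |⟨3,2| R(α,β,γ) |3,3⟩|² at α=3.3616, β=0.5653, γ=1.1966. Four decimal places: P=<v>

Split into d^3_{2,3}(β=0.5653) × two z-phases.
c=cos(0.5653/2)=0.960320, s=sin(0.5653/2)=0.278901; N=√[120·1·720·1]=293.938769
The bounds max(0,m−m')=1 and min(l+m,l−m')=1 give 1 term
  k=1: (−1)^0·293.9388/(120)·0.9603^5·0.2789^1 = +0.557963
d^3_{2,3}(0.5653) = +0.557963
|D^3_{2,3}|² = |d^3_{2,3}(β)|² = (+0.557963)² = 0.311323 (the z-rotation phases have unit modulus)

P=0.3113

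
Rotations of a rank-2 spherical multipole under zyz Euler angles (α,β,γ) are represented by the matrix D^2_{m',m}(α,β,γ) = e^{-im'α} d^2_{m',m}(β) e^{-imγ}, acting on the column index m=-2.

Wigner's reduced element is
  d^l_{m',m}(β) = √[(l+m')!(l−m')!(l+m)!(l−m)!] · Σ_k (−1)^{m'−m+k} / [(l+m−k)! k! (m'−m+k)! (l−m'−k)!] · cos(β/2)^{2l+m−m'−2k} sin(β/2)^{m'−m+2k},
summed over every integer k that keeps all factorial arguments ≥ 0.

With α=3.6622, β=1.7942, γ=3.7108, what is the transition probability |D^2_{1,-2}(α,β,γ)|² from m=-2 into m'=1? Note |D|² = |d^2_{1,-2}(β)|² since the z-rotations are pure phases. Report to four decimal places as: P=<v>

D^2_{1,-2}(3.6622,1.7942,3.7108) = e^{-i·1·3.6622}·d^2_{1,-2}(1.7942)·e^{-i·-2·3.7108}. Compute d first:
With c≡cos(β/2)=0.623879 and s≡sin(β/2)=0.781521, N=[6·1·1·24]^{1/2}=12.000000
The bounds max(0,m−m')=0 and min(l+m,l−m')=0 give 1 term
  k=0: (−1)^3·12.0000/(6)·0.6239^1·0.7815^3 = -0.595597
d^2_{1,-2}(1.7942) = -0.595597
|D^2_{1,-2}|² = |d^2_{1,-2}(β)|² = (-0.595597)² = 0.354735 (the z-rotation phases have unit modulus)

P=0.3547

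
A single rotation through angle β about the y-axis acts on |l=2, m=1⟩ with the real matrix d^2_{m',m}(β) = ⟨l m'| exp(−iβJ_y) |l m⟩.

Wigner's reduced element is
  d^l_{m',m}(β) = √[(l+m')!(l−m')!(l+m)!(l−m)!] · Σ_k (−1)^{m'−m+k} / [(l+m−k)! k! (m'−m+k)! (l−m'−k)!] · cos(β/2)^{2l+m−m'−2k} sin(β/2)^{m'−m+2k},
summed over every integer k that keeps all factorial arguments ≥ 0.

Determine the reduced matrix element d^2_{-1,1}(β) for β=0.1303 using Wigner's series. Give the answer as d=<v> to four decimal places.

d=0.0126

d^2_{-1,1}(β=0.1303) via Wigner's sum:
With c≡cos(β/2)=0.997878 and s≡sin(β/2)=0.065104, N=[1·6·6·1]^{1/2}=6.000000
k∈{2,3} keeps every argument non-negative
  k=2: (−1)^0·6.0000/(2)·0.9979^2·0.0651^2 = +0.012662
  k=3: (−1)^1·6.0000/(6)·0.9979^0·0.0651^4 = -0.000018
d^2_{-1,1}(0.1303) = +0.012662 -0.000018 = +0.012644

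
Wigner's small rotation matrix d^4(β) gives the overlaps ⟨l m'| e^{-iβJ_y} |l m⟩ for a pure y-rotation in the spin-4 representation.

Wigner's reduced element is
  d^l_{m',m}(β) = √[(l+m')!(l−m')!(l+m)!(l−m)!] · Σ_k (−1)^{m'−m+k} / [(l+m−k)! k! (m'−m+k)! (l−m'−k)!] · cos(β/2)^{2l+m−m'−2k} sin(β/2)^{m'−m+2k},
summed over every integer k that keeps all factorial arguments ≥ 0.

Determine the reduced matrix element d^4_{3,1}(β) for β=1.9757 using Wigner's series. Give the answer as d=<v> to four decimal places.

d^4_{3,1}(β=1.9757) via Wigner's sum:
With c≡cos(β/2)=0.550486 and s≡sin(β/2)=0.834844, N=[5040·1·120·6]^{1/2}=1904.940944
k∈{0,1} keeps every argument non-negative
  k=0: (−1)^2·1904.9409/(240)·0.5505^6·0.8348^2 = +0.153943
  k=1: (−1)^3·1904.9409/(144)·0.5505^4·0.8348^4 = -0.590101
d^4_{3,1}(1.9757) = +0.153943 -0.590101 = -0.436158

d=-0.4362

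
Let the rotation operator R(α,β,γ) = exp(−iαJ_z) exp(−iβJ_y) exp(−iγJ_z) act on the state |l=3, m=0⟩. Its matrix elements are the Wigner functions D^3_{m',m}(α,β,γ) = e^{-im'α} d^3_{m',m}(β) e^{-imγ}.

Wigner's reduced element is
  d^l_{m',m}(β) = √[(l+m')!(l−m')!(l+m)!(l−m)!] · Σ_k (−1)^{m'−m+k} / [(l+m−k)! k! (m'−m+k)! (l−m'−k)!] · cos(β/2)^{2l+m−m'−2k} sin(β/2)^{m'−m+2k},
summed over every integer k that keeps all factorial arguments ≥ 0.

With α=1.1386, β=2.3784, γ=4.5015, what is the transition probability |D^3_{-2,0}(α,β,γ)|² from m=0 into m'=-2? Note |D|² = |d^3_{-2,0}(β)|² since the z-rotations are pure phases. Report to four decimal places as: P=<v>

P=0.2235

Split into d^3_{-2,0}(β=2.3784) × two z-phases.
Half-angle: c=0.372402, s=0.928071. N=√(1·120·6·6)=65.726707
k: max(0,(0)−(-2))=2 … min(3+(0),3−(-2))=3
  k=2: (−1)^0·65.7267/(12)·0.3724^4·0.9281^2 = +0.090735
  k=3: (−1)^1·65.7267/(12)·0.3724^2·0.9281^4 = -0.563522
d^3_{-2,0}(2.3784) = +0.090735 -0.563522 = -0.472788
|D^3_{-2,0}|² = |d^3_{-2,0}(β)|² = (-0.472788)² = 0.223528 (the z-rotation phases have unit modulus)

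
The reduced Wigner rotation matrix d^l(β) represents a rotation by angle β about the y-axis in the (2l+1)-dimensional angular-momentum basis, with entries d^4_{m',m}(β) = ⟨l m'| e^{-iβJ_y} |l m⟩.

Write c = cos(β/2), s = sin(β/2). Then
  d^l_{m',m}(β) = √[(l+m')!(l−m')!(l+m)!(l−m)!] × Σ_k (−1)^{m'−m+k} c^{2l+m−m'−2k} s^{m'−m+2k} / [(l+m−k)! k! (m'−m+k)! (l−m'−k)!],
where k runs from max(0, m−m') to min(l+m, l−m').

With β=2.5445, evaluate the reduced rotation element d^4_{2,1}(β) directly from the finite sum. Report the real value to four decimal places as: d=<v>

d=-0.2470

d^4_{2,1}(β=2.5445) via Wigner's sum:
c=cos(2.5445/2)=0.294131, s=sin(2.5445/2)=0.955765; N=√[720·2·120·6]=1018.233765
k: max(0,(1)−(2))=0 … min(4+(1),4−(2))=2
  k=0: (−1)^1·1018.2338/(240)·0.2941^7·0.9558^1 = -0.000772
  k=1: (−1)^2·1018.2338/(48)·0.2941^5·0.9558^3 = +0.040772
  k=2: (−1)^3·1018.2338/(72)·0.2941^3·0.9558^5 = -0.287008
d^4_{2,1}(2.5445) = -0.000772 +0.040772 -0.287008 = -0.247008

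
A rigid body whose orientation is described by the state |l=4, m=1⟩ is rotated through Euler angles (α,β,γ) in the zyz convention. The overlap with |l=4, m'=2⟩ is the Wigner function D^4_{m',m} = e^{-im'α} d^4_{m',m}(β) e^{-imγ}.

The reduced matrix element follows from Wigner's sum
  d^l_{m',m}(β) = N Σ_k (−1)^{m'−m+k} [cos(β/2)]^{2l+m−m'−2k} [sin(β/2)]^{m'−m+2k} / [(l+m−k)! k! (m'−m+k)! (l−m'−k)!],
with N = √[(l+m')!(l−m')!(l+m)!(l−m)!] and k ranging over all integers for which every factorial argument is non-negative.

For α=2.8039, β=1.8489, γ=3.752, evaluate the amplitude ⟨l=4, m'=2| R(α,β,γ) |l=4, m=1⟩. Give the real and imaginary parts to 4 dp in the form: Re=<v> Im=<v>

Re=0.2433 Im=0.0158

Split into d^4_{2,1}(β=1.8489) × two z-phases.
c=cos(1.8489/2)=0.602274, s=sin(1.8489/2)=0.798290; N=√[720·2·120·6]=1018.233765
k: max(0,(1)−(2))=0 … min(4+(1),4−(2))=2
  k=0: (−1)^1·1018.2338/(240)·0.6023^7·0.7983^1 = -0.097354
  k=1: (−1)^2·1018.2338/(48)·0.6023^5·0.7983^3 = +0.855180
  k=2: (−1)^3·1018.2338/(72)·0.6023^3·0.7983^5 = -1.001611
d^4_{2,1}(1.8489) = -0.097354 +0.855180 -1.001611 = -0.243786
D = (+0.780466+0.625198i)·(-0.243786)·(-0.819415+0.573201i) = +0.243271+0.015830i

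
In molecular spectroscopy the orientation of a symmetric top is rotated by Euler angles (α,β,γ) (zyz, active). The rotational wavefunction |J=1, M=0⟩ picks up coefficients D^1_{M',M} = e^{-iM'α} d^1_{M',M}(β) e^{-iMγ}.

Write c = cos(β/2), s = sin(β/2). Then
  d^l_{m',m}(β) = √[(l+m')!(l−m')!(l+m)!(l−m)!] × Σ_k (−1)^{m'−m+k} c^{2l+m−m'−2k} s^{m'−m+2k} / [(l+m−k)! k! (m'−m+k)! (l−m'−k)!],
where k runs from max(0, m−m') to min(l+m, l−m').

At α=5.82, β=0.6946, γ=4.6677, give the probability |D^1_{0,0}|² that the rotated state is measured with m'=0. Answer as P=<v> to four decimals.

Split into d^1_{0,0}(β=0.6946) × two z-phases.
c=cos(0.6946/2)=0.940295, s=sin(0.6946/2)=0.340360; N=√[1·1·1·1]=1.000000
Admissible k: 0..1 (factorial args all ≥0)
  k=0: (−1)^0·1.0000/(1)·0.9403^2·0.3404^0 = +0.884155
  k=1: (−1)^1·1.0000/(1)·0.9403^0·0.3404^2 = -0.115845
d^1_{0,0}(0.6946) = +0.884155 -0.115845 = +0.768310
|D^1_{0,0}|² = |d^1_{0,0}(β)|² = (+0.768310)² = 0.590300 (the z-rotation phases have unit modulus)

P=0.5903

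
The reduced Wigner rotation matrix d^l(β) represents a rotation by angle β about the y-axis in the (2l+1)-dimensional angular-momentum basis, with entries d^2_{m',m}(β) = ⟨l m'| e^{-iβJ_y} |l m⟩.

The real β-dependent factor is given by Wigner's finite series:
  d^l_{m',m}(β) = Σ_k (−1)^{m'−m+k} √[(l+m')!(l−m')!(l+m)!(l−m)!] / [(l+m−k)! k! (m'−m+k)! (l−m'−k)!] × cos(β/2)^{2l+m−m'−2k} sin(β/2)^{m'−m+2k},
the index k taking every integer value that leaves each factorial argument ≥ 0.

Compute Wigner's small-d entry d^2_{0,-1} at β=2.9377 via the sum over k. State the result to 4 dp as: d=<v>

d=0.2429

d^2_{0,-1}(β=2.9377) via Wigner's sum:
Half-angle: c=0.101770, s=0.994808. N=√(2·2·1·6)=4.898979
k∈{0,1} keeps every argument non-negative
  k=0: (−1)^1·4.8990/(2)·0.1018^3·0.9948^1 = -0.002568
  k=1: (−1)^2·4.8990/(2)·0.1018^1·0.9948^3 = +0.245421
d^2_{0,-1}(2.9377) = -0.002568 +0.245421 = +0.242853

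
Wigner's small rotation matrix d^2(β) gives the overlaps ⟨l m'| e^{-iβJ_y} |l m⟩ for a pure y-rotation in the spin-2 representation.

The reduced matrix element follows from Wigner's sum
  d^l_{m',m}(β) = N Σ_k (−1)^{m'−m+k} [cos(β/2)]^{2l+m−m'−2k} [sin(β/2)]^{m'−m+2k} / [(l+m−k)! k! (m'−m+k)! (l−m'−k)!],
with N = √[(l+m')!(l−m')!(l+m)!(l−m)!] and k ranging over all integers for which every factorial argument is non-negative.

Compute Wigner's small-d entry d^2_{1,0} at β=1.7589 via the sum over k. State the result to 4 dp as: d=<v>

d^2_{1,0}(β=1.7589) via Wigner's sum:
Half-angle: c=0.637575, s=0.770388. N=√(6·1·2·2)=4.898979
The bounds max(0,m−m')=0 and min(l+m,l−m')=1 give 2 terms
  k=0: (−1)^1·4.8990/(2)·0.6376^3·0.7704^1 = -0.489079
  k=1: (−1)^2·4.8990/(2)·0.6376^1·0.7704^3 = +0.714062
d^2_{1,0}(1.7589) = -0.489079 +0.714062 = +0.224983

d=0.2250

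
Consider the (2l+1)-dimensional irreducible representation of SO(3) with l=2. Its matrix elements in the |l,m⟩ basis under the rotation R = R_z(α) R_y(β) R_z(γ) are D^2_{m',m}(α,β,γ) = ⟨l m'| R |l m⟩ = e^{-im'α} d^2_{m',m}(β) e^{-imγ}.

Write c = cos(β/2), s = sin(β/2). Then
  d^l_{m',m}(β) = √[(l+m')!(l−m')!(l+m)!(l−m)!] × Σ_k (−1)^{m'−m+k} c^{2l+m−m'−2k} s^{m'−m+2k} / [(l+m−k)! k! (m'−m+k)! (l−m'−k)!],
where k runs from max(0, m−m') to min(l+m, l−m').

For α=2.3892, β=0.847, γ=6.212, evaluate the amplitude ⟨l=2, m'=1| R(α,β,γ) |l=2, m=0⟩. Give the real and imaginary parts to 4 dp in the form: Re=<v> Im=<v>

D^2_{1,0}(2.3892,0.847,6.212) = e^{-i·1·2.3892}·d^2_{1,0}(0.847)·e^{-i·0·6.212}. Compute d first:
c=cos(0.847/2)=0.911656, s=sin(0.847/2)=0.410954; N=√[6·1·2·2]=4.898979
k∈{0,1} keeps every argument non-negative
  k=0: (−1)^1·4.8990/(2)·0.9117^3·0.4110^1 = -0.762714
  k=1: (−1)^2·4.8990/(2)·0.9117^1·0.4110^3 = +0.154984
d^2_{1,0}(0.847) = -0.762714 +0.154984 = -0.607731
Attach z-rotation phases: D = e^{-i(1)(2.3892)}·(-0.607731)·e^{-i(0)(6.212)} = +0.443677+0.415316i

Re=0.4437 Im=0.4153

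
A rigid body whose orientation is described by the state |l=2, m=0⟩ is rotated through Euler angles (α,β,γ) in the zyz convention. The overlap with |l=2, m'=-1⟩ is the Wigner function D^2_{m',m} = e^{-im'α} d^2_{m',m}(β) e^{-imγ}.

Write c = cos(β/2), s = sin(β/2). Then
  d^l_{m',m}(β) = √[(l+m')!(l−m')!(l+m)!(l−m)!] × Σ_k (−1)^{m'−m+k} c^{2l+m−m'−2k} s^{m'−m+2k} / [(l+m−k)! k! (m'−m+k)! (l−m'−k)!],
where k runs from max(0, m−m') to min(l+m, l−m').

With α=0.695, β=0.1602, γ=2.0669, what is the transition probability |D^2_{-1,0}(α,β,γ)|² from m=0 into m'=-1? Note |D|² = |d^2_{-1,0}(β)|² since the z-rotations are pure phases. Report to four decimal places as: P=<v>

D^2_{-1,0}(0.695,0.1602,2.0669) = e^{-i·-1·0.695}·d^2_{-1,0}(0.1602)·e^{-i·0·2.0669}. Compute d first:
With c≡cos(β/2)=0.996794 and s≡sin(β/2)=0.080014, N=[1·6·2·2]^{1/2}=4.898979
k∈{1,2} keeps every argument non-negative
  k=1: (−1)^0·4.8990/(2)·0.9968^3·0.0800^1 = +0.194115
  k=2: (−1)^1·4.8990/(2)·0.9968^1·0.0800^3 = -0.001251
d^2_{-1,0}(0.1602) = +0.194115 -0.001251 = +0.192864
|D^2_{-1,0}|² = |d^2_{-1,0}(β)|² = (+0.192864)² = 0.037197 (the z-rotation phases have unit modulus)

P=0.0372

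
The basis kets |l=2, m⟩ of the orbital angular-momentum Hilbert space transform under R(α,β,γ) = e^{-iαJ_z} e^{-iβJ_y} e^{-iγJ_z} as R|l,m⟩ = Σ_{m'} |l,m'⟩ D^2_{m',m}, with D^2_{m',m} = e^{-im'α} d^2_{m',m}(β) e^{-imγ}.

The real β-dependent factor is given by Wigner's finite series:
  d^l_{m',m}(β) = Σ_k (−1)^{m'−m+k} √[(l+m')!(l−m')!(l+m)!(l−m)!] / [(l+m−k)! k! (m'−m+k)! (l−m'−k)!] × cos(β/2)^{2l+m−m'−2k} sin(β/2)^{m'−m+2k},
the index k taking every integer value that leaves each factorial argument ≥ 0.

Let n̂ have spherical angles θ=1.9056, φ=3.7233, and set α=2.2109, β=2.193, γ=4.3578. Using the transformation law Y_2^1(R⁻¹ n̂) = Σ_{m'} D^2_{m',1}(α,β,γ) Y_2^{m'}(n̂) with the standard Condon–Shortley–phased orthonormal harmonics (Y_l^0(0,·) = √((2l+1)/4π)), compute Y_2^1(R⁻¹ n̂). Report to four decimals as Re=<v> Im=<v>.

Re=0.1763 Im=0.0196

Need the full column D^2_{m',1} for m'=−2..2 at α=2.2109, β=2.193, γ=4.3578.
cos(β/2)=0.456713, sin(β/2)=0.889614
d^2_{-2,1}: single k=3 term ⇒ +0.643100;  D = +0.641783+0.041130i
d^2_{-1,1}: k∈[2..3] ⇒ +0.495234 -0.626336 = -0.131101;  D = +0.071419+0.109940i
d^2_{0,1}: k∈[1..2] ⇒ +0.207590 -0.787633 = -0.580043;  D = +0.201394-0.543958i
d^2_{1,1}: k∈[0..1] ⇒ +0.043508 -0.495234 = -0.451726;  D = -0.433439+0.127229i
d^2_{2,1}: single k=0 term ⇒ -0.169496;  D = +0.135426+0.101925i
Y_2^{m'}(θ=1.9056,φ=3.7233) and Σ D·Y over m':
  (+0.6418+0.0411i)·(+0.1365-0.3164i)  (+0.0714+0.1099i)·(+0.2003-0.1317i)  (+0.2014-0.5440i)·(-0.2132+0.0000i)  (-0.4334+0.1272i)·(-0.2003-0.1317i)  (+0.1354+0.1019i)·(+0.1365+0.3164i)
Y_2^1(R⁻¹ n̂) = +0.176302+0.019552i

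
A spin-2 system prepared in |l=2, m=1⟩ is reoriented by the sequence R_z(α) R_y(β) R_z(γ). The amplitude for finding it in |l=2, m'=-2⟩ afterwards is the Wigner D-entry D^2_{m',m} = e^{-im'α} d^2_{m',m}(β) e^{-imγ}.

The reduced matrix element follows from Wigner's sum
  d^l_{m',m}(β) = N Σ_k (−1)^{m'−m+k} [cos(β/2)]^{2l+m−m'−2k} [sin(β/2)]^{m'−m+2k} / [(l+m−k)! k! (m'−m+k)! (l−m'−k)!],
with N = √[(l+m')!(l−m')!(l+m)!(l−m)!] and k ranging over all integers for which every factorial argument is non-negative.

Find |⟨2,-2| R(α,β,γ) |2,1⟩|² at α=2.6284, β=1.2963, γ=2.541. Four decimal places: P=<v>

First d^2_{-2,1}(β=1.2963), then the phase factors e^{-i(-2)α} and e^{-i(1)γ}:
Half-angle: c=0.797202, s=0.603713. N=√(1·24·6·1)=12.000000
k: max(0,(1)−(-2))=3 … min(2+(1),2−(-2))=3
  k=3: (−1)^0·12.0000/(6)·0.7972^1·0.6037^3 = +0.350824
d^2_{-2,1}(1.2963) = +0.350824
|D^2_{-2,1}|² = |d^2_{-2,1}(β)|² = (+0.350824)² = 0.123077 (the z-rotation phases have unit modulus)

P=0.1231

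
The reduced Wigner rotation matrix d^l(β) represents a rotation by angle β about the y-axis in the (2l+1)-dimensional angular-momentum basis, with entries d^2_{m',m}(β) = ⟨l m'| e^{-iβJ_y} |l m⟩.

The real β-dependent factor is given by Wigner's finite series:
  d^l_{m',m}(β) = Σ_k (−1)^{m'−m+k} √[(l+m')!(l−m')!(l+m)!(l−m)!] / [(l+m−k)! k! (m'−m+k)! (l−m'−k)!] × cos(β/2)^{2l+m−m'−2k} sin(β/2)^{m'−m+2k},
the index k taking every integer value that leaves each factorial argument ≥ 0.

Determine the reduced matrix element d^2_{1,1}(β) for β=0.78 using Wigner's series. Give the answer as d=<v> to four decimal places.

d^2_{1,1}(β=0.78) via Wigner's sum:
Half-angle: c=0.924909, s=0.380188. N=√(6·1·6·1)=6.000000
k∈{0,1} keeps every argument non-negative
  k=0: (−1)^0·6.0000/(6)·0.9249^4·0.3802^0 = +0.731806
  k=1: (−1)^1·6.0000/(2)·0.9249^2·0.3802^2 = -0.370951
d^2_{1,1}(0.78) = +0.731806 -0.370951 = +0.360855

d=0.3609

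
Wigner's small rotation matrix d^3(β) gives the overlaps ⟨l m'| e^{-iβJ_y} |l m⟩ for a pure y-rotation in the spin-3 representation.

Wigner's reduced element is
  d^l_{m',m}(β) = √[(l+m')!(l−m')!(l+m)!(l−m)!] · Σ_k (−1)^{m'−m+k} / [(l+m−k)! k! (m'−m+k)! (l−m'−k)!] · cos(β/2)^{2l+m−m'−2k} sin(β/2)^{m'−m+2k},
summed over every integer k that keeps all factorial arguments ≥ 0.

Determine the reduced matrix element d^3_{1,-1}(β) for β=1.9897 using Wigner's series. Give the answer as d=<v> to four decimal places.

d^3_{1,-1}(β=1.9897) via Wigner's sum:
With c≡cos(β/2)=0.544629 and s≡sin(β/2)=0.838677, N=[24·2·2·24]^{1/2}=48.000000
The bounds max(0,m−m')=0 and min(l+m,l−m')=2 give 3 terms
  k=0: (−1)^2·48.0000/(8)·0.5446^4·0.8387^2 = +0.371316
  k=1: (−1)^3·48.0000/(6)·0.5446^2·0.8387^4 = -1.174007
  k=2: (−1)^4·48.0000/(48)·0.5446^0·0.8387^6 = +0.347992
d^3_{1,-1}(1.9897) = +0.371316 -1.174007 +0.347992 = -0.454699

d=-0.4547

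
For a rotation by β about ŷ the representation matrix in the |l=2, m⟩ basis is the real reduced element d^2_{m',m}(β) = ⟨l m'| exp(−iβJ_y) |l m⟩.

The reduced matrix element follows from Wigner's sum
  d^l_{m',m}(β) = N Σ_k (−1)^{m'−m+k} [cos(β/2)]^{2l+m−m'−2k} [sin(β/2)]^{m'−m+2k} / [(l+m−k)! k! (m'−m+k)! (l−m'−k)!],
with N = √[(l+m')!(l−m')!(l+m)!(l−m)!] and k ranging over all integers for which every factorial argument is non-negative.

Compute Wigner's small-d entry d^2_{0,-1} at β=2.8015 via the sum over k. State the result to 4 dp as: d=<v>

d^2_{0,-1}(β=2.8015) via Wigner's sum:
c=cos(2.8015/2)=0.169228, s=sin(2.8015/2)=0.985577; N=√[2·2·1·6]=4.898979
k∈{0,1} keeps every argument non-negative
  k=0: (−1)^1·4.8990/(2)·0.1692^3·0.9856^1 = -0.011700
  k=1: (−1)^2·4.8990/(2)·0.1692^1·0.9856^3 = +0.396844
d^2_{0,-1}(2.8015) = -0.011700 +0.396844 = +0.385144

d=0.3851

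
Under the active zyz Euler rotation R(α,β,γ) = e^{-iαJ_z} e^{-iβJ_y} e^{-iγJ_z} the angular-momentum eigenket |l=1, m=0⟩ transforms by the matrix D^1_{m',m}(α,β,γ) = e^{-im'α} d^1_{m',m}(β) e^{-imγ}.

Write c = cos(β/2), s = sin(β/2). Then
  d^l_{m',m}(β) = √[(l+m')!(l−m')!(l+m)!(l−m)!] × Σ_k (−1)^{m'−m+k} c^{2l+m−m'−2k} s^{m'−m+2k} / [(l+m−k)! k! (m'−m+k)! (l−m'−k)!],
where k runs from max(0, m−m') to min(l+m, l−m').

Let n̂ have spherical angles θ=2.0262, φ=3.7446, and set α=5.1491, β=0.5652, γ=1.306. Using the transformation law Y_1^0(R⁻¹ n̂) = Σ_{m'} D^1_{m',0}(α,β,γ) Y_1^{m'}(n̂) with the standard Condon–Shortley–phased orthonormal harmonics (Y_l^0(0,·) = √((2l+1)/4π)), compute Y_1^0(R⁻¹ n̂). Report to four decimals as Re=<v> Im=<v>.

Need the full column D^1_{m',0} for m'=−1..1 at α=5.1491, β=0.5652, γ=1.306.
cos(β/2)=0.960334, sin(β/2)=0.278853
d^1_{-1,0}: single k=1 term ⇒ +0.378716;  D = +0.160182-0.343172i
d^1_{0,0}: k∈[0..1] ⇒ +0.922241 -0.077759 = +0.844482;  D = +0.844482+0.000000i
d^1_{1,0}: single k=0 term ⇒ -0.378716;  D = -0.160182-0.343172i
Y_1^{m'}(θ=2.0262,φ=3.7446) and Σ D·Y over m':
  (+0.1602-0.3432i)·(-0.2556+0.1760i)  (+0.8445+0.0000i)·(-0.2149+0.0000i)  (-0.1602-0.3432i)·(+0.2556+0.1760i)
Y_1^0(R⁻¹ n̂) = -0.142576+0.000000i

Re=-0.1426 Im=0.0000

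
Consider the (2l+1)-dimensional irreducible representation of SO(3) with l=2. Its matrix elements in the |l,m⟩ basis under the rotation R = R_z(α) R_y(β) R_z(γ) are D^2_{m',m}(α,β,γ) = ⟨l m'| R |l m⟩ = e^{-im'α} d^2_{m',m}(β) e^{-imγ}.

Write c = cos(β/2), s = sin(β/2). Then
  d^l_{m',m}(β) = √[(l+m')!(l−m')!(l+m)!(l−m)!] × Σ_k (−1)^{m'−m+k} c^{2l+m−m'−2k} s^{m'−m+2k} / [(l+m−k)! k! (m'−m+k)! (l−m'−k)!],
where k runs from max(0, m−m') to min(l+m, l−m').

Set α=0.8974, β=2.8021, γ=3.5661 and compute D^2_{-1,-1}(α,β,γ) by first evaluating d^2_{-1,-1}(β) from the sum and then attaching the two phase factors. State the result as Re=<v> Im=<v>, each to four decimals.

Re=0.0203 Im=0.0798

Split into d^2_{-1,-1}(β=2.8021) × two z-phases.
With c≡cos(β/2)=0.168932 and s≡sin(β/2)=0.985628, N=[1·6·1·6]^{1/2}=6.000000
k: max(0,(-1)−(-1))=0 … min(2+(-1),2−(-1))=1
  k=0: (−1)^0·6.0000/(6)·0.1689^4·0.9856^0 = +0.000814
  k=1: (−1)^1·6.0000/(2)·0.1689^2·0.9856^2 = -0.083171
d^2_{-1,-1}(2.8021) = +0.000814 -0.083171 = -0.082357
Phases: e^{-i·(-1)·0.8974}=+0.623645+0.781708i, e^{-i·(-1)·3.5661}=-0.911242-0.411872i ⇒ D=+0.020287+0.079819i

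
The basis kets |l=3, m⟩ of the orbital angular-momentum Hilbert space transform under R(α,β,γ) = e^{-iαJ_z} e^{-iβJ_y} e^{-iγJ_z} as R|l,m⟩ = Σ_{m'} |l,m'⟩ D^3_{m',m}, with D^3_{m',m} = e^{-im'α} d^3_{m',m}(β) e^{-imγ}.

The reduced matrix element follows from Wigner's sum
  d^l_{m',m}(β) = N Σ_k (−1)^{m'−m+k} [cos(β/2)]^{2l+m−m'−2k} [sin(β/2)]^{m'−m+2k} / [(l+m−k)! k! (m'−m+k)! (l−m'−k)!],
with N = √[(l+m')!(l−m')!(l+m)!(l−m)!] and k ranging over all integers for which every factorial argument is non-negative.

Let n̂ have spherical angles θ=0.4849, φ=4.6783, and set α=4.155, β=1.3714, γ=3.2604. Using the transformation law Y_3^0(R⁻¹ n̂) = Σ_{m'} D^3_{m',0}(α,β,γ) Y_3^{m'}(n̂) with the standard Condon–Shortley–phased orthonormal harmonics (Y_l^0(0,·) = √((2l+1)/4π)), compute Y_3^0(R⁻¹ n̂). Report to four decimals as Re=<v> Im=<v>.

Re=-0.2919 Im=0.0000

Need the full column D^3_{m',0} for m'=−3..3 at α=4.155, β=1.3714, γ=3.2604.
cos(β/2)=0.773976, sin(β/2)=0.633215
d^3_{-3,0}: single k=3 term ⇒ +0.526442;  D = +0.523740-0.053274i
d^3_{-2,0}: k∈[2..3] ⇒ +0.788085 -0.527497 = +0.260587;  D = -0.114757+0.233959i
d^3_{-1,0}: k∈[1..3] ⇒ +0.609227 -1.223342 +0.272944 = -0.341170;  D = +0.180470+0.289531i
d^3_{0,0}: k∈[0..3] ⇒ +0.214964 -1.294955 +0.866767 -0.064462 = -0.277688;  D = -0.277688+0.000000i
d^3_{1,0}: k∈[0..2] ⇒ -0.609227 +1.223342 -0.272944 = +0.341170;  D = -0.180470+0.289531i
d^3_{2,0}: k∈[0..1] ⇒ +0.788085 -0.527497 = +0.260587;  D = -0.114757-0.233959i
d^3_{3,0}: single k=0 term ⇒ -0.526442;  D = -0.523740-0.053274i
Y_3^{m'}(θ=0.4849,φ=4.6783) and Σ D·Y over m':
  (+0.5237-0.0533i)·(+0.0043-0.0420i)  (-0.1148+0.2340i)·(-0.1960-0.0134i)  (+0.1805+0.2895i)·(-0.0150+0.4387i)  (-0.2777+0.0000i)·(+0.3017+0.0000i)  (-0.1805+0.2895i)·(+0.0150+0.4387i)  (-0.1148-0.2340i)·(-0.1960+0.0134i)  (-0.5237-0.0533i)·(-0.0043-0.0420i)
Y_3^0(R⁻¹ n̂) = -0.291891-0.000000i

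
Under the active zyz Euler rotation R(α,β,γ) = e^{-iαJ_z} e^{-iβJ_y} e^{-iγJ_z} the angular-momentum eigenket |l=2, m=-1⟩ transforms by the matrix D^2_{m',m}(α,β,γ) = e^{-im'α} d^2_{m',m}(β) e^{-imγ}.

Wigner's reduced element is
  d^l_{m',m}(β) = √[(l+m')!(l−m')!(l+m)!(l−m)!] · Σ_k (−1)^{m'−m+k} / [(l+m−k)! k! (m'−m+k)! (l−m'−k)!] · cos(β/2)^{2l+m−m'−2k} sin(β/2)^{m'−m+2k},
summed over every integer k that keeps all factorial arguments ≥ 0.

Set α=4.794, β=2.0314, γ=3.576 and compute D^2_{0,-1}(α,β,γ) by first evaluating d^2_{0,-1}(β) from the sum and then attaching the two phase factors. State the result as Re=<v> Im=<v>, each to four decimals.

Re=-0.4424 Im=-0.2052

D^2_{0,-1}(4.794,2.0314,3.576) = e^{-i·0·4.794}·d^2_{0,-1}(2.0314)·e^{-i·-1·3.576}. Compute d first:
Half-angle: c=0.527025, s=0.849850. N=√(2·2·1·6)=4.898979
Admissible k: 0..1 (factorial args all ≥0)
  k=0: (−1)^1·4.8990/(2)·0.5270^3·0.8498^1 = -0.304728
  k=1: (−1)^2·4.8990/(2)·0.5270^1·0.8498^3 = +0.792380
d^2_{0,-1}(2.0314) = -0.304728 +0.792380 = +0.487652
D = (+1.000000+0.000000i)·(+0.487652)·(-0.907120-0.420873i) = -0.442359-0.205240i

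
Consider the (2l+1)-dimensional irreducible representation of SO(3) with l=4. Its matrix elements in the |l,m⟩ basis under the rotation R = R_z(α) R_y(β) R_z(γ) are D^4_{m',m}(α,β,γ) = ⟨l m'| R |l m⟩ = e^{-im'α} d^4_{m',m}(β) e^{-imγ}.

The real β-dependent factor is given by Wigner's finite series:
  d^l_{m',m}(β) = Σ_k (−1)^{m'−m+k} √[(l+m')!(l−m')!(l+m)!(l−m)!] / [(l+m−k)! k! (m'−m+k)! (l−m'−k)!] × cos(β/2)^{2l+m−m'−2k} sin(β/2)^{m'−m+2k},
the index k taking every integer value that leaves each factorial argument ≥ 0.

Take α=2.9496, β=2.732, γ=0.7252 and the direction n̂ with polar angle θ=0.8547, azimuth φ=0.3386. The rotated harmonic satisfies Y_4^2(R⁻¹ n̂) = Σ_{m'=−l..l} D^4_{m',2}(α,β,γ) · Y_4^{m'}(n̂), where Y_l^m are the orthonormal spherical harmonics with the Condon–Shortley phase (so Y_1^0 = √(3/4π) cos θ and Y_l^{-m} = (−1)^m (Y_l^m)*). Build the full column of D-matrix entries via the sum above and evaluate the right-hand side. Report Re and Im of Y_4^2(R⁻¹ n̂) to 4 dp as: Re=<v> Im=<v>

Need the full column D^4_{m',2} for m'=−4..4 at α=2.9496, β=2.732, γ=0.7252.
cos(β/2)=0.203368, sin(β/2)=0.979102
d^4_{-4,2}: single k=6 term ⇒ +0.192802;  D = -0.116309-0.153769i
d^4_{-3,2}: k∈[5..6] ⇒ +0.084952 -0.656361 = -0.571410;  D = -0.251411-0.513129i
d^4_{-2,2}: k∈[4..6] ⇒ +0.023579 -0.437234 +0.844549 = +0.430894;  D = -0.112268-0.416012i
d^4_{-1,2}: k∈[3..5] ⇒ +0.004618 -0.160544 +0.744244 = +0.588318;  D = +0.042085+0.586810i
d^4_{0,2}: k∈[2..4] ⇒ +0.000643 -0.039768 +0.345664 = +0.306540;  D = +0.036817-0.304321i
d^4_{1,2}: k∈[1..3] ⇒ +0.000060 -0.006926 +0.107029 = +0.100163;  D = -0.030783+0.095315i
d^4_{2,2}: k∈[0..2] ⇒ +0.000003 -0.000814 +0.023579 = +0.022768;  D = +0.011003-0.019933i
d^4_{3,2}: k∈[0..1] ⇒ -0.000053 +0.003665 = +0.003612;  D = -0.002317+0.002771i
d^4_{4,2}: single k=0 term ⇒ +0.000359;  D = +0.000278-0.000226i
Y_4^{m'}(θ=0.8547,φ=0.3386) and Σ D·Y over m':
  (-0.1163-0.1538i)·(+0.0308-0.1400i)  (-0.2514-0.5131i)·(+0.1859-0.2998i)  (-0.1123-0.4160i)·(+0.2992-0.2405i)  (+0.0421+0.5868i)·(+0.0036-0.0013i)  (+0.0368-0.3043i)·(-0.3627+0.0000i)  (-0.0308+0.0953i)·(-0.0036-0.0013i)  (+0.0110-0.0199i)·(+0.2992+0.2405i)  (-0.0023+0.0028i)·(-0.1859-0.2998i)  (+0.0003-0.0002i)·(+0.0308+0.1400i)
Y_4^2(R⁻¹ n̂) = -0.362144+0.003128i

Re=-0.3621 Im=0.0031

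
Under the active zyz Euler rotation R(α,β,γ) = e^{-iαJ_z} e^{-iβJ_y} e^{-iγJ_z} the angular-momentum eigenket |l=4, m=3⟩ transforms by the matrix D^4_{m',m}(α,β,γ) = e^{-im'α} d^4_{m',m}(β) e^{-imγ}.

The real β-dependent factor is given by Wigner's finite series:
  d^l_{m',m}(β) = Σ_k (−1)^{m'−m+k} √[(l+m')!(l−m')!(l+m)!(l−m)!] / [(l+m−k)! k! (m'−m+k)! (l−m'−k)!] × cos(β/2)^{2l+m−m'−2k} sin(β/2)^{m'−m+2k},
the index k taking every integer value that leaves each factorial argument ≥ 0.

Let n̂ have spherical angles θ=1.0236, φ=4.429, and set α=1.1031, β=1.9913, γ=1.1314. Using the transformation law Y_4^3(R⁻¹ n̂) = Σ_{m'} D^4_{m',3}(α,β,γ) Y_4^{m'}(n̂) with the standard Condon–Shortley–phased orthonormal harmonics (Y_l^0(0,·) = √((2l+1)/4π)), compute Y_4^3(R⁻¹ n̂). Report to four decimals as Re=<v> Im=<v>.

Re=-0.0074 Im=0.0075

Need the full column D^4_{m',3} for m'=−4..4 at α=1.1031, β=1.9913, γ=1.1314.
cos(β/2)=0.543958, sin(β/2)=0.839113
d^4_{-4,3}: single k=7 term ⇒ +0.450663;  D = +0.236553+0.383589i
d^4_{-3,3}: k∈[6..7] ⇒ +0.723019 -0.245789 = +0.477230;  D = +0.475511-0.040468i
d^4_{-2,3}: k∈[5..6] ⇒ +0.751592 -0.596171 = +0.155420;  D = +0.058052-0.144171i
d^4_{-1,3}: k∈[4..5] ⇒ +0.574196 -0.819827 = -0.245631;  D = +0.162021+0.184617i
d^4_{0,3}: k∈[3..4] ⇒ +0.332928 -0.792247 = -0.459319;  D = +0.444742-0.114797i
d^4_{1,3}: k∈[2..3] ⇒ +0.144778 -0.574196 = -0.429419;  D = +0.091653-0.419524i
d^4_{2,3}: k∈[1..2] ⇒ +0.044242 -0.315843 = -0.271601;  D = -0.210713-0.171368i
d^4_{3,3}: k∈[0..1] ⇒ +0.007665 -0.127682 = -0.120017;  D = -0.109570+0.048973i
d^4_{4,3}: single k=0 term ⇒ -0.033444;  D = -0.001584+0.033407i
Y_4^{m'}(θ=1.0236,φ=4.429) and Σ D·Y over m':
  (+0.2366+0.3836i)·(+0.0997+0.2132i)  (+0.4755-0.0405i)·(+0.3048-0.2676i)  (+0.0581-0.1442i)·(-0.1842-0.1172i)  (+0.1620+0.1846i)·(+0.0649-0.2230i)  (+0.4447-0.1148i)·(-0.2704+0.0000i)  (+0.0917-0.4195i)·(-0.0649-0.2230i)  (-0.2107-0.1714i)·(-0.1842+0.1172i)  (-0.1096+0.0490i)·(-0.3048-0.2676i)  (-0.0016+0.0334i)·(+0.0997-0.2132i)
Y_4^3(R⁻¹ n̂) = -0.007443+0.007462i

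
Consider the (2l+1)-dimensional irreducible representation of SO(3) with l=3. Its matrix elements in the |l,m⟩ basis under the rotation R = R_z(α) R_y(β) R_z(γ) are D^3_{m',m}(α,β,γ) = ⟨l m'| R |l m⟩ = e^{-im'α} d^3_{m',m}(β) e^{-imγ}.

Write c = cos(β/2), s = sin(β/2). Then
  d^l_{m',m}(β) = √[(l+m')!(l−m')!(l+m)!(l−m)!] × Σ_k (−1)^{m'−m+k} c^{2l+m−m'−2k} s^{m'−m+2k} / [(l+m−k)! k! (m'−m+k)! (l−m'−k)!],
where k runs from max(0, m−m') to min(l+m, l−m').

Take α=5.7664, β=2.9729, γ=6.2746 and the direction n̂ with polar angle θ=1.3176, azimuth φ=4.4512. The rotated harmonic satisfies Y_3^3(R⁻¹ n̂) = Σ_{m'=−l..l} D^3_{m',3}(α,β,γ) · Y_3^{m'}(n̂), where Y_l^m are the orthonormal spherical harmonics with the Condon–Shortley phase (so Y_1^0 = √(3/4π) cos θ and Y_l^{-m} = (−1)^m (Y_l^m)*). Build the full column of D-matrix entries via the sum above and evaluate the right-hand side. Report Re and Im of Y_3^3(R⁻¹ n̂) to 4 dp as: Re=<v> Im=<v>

Need the full column D^3_{m',3} for m'=−3..3 at α=5.7664, β=2.9729, γ=6.2746.
cos(β/2)=0.084246, sin(β/2)=0.996445
d^3_{-3,3}: single k=6 term ⇒ +0.978858;  D = +0.045204-0.977814i
d^3_{-2,3}: single k=5 term ⇒ +0.202718;  D = +0.108193-0.171432i
d^3_{-1,3}: single k=4 term ⇒ +0.027099;  D = +0.023898-0.012778i
d^3_{0,3}: single k=3 term ⇒ +0.002646;  D = +0.002645+0.000068i
d^3_{1,3}: single k=2 term ⇒ +0.000194;  D = +0.000166+0.000100i
d^3_{2,3}: single k=1 term ⇒ +0.000010;  D = +0.000005+0.000009i
d^3_{3,3}: single k=0 term ⇒ +0.000000;  D = -0.000000+0.000000i
Y_3^{m'}(θ=1.3176,φ=4.4512) and Σ D·Y over m':
  (+0.0452-0.9778i)·(+0.2672-0.2682i)  (+0.1082-0.1714i)·(-0.2079-0.1197i)  (+0.0239-0.0128i)·(+0.0554-0.2074i)  (+0.0026+0.0001i)·(-0.2511+0.0000i)  (+0.0002+0.0001i)·(-0.0554-0.2074i)  (+0.0000+0.0000i)·(-0.2079+0.1197i)  (-0.0000+0.0000i)·(-0.2672-0.2682i)
Y_3^3(R⁻¹ n̂) = -0.295156-0.256426i

Re=-0.2952 Im=-0.2564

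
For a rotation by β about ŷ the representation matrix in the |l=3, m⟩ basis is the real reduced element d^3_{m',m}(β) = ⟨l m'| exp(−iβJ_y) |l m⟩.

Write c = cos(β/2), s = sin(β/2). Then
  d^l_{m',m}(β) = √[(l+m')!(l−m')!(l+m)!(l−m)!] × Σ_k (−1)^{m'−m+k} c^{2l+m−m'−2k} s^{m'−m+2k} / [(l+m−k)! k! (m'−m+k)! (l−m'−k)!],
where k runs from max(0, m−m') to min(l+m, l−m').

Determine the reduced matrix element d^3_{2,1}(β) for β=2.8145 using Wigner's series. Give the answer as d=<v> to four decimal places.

d=0.0259

d^3_{2,1}(β=2.8145) via Wigner's sum:
c=cos(2.8145/2)=0.162818, s=sin(2.8145/2)=0.986656; N=√[120·1·24·2]=75.894664
k∈{0,1} keeps every argument non-negative
  k=0: (−1)^1·75.8947/(24)·0.1628^5·0.9867^1 = -0.000357
  k=1: (−1)^2·75.8947/(12)·0.1628^3·0.9867^3 = +0.026220
d^3_{2,1}(2.8145) = -0.000357 +0.026220 = +0.025863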